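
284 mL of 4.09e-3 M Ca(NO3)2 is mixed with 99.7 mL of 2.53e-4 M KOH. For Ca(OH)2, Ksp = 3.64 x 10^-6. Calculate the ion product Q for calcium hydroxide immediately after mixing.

Q ≈ 1.31 × 10^-11

Total volume = 284 + 99.7 = 383.7 mL.
[Ca^2+] = 4.09 x 10^-3 × (284/383.7) = 3.027 x 10^-3 M
[OH^-] = 2.53 × 10^-4 × (99.7/383.7) = 6.574 × 10^-5 M
Ca(OH)2(s) <=> Ca^2+(aq) + 2 OH^-(aq), so Q = [Ca^2+][OH^-]^2
Q = (3.027 × 10^-3)(6.574 x 10^-5)^2 = 1.31 × 10^-11
Q < Ksp, so no precipitate of Ca(OH)2 forms.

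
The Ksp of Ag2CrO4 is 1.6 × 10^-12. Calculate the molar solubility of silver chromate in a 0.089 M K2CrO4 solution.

s ≈ 2.1e-6 M

Ag2CrO4(s) ⇌ 2 Ag^+(aq) + CrO4^2-(aq)
Ksp = [Ag^+]^2[CrO4^2-]
If s mol/L dissolves here, [Ag^+] = 2s, [CrO4^2-] = 0.089 + s ≈ 0.089 (Ksp is small, so little additional dissolves).
Ksp ≈ (2s)^2 × 0.089
s = 2.1 x 10^-6 M
Check: s = 2.1 × 10^-6 ≪ 0.089, so the approximation is valid.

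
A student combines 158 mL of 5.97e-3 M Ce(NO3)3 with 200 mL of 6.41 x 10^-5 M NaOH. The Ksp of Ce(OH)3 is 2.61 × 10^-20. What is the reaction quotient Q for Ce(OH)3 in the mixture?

Total volume = 158 + 200 = 358 mL.
[Ce^3+] = 5.97 x 10^-3 × (158/358) = 2.635 × 10^-3 M
[OH^-] = 6.41 × 10^-5 × (200/358) = 3.581 × 10^-5 M
Ce(OH)3(s) ⇌ Ce^3+(aq) + 3 OH^-(aq), so Q = [Ce^3+][OH^-]^3
Q = (2.635 × 10^-3)(3.581 × 10^-5)^3 = 1.21 x 10^-16
Q > Ksp, so Ce(OH)3 will precipitate.

Q ≈ 1.21e-16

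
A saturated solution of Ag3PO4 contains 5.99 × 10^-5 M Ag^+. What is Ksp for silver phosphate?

Ksp ≈ 4.29e-18

Ag3PO4(s) <=> 3 Ag^+(aq) + PO4^3-(aq)
Stoichiometry gives [PO4^3-] = (1/3)[Ag^+] = 1.997 x 10^-5 M.
Ksp = [Ag^+]^3[PO4^3-]
Ksp = (5.99 × 10^-5)^3 × 1.997 x 10^-5 = 4.29 × 10^-18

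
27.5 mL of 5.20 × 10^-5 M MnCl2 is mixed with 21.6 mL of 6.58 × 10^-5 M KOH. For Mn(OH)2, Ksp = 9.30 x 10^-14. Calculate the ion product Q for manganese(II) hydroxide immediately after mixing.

Total volume = 27.5 + 21.6 = 49.1 mL.
[Mn^2+] = 5.20 × 10^-5 × (27.5/49.1) = 2.912 × 10^-5 M
[OH^-] = 6.58 × 10^-5 × (21.6/49.1) = 2.895 × 10^-5 M
Mn(OH)2(s) ⇌ Mn^2+(aq) + 2 OH^-(aq), so Q = [Mn^2+][OH^-]^2
Q = (2.912 × 10^-5)(2.895 × 10^-5)^2 = 2.44 × 10^-14
Q < Ksp, so no precipitate of Mn(OH)2 forms.

Q ≈ 2.44 × 10^-14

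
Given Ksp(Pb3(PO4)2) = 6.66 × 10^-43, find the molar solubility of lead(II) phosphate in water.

Pb3(PO4)2(s) <=> 3 Pb^2+(aq) + 2 PO4^3-(aq)
Ksp = [Pb^2+]^3[PO4^3-]^2
Let s = molar solubility. Then [Pb^2+] = 3s and [PO4^3-] = 2s.
Substituting: Ksp = (3s)^3(2s)^2 = 108s^5
Solving, s = (6.66 × 10^-43/108)^(1/5) = 1.44 x 10^-9 M

s ≈ 1.44e-9 M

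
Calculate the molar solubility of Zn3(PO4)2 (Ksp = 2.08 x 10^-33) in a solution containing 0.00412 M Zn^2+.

s = 8.62e-14 M

Zn3(PO4)2(s) ⇌ 3 Zn^2+(aq) + 2 PO4^3-(aq)
Ksp = [Zn^2+]^3[PO4^3-]^2
If s mol/L dissolves here, [Zn^2+] = 0.00412 + 3s ≈ 0.00412, [PO4^3-] = 2s (Ksp is small, so little additional dissolves).
Ksp ≈ (0.00412)^3 × (2s)^2
s = 8.62 × 10^-14 M
Check: 3s = 2.6 x 10^-13 ≪ 0.00412, so the approximation is valid.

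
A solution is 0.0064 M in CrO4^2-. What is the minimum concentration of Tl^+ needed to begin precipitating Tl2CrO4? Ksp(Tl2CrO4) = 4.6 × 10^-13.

[Tl^+] = 8.5 x 10^-6 M

Tl2CrO4(s) ⇌ 2 Tl^+(aq) + CrO4^2-(aq)
Ksp = [Tl^+]^2[CrO4^2-]
Precipitation begins when Q = Ksp. With [CrO4^2-] = 0.0064 M:
4.6 × 10^-13 = (0.0064) × [Tl^+]^2
[Tl^+] = (4.6 × 10^-13 / 6.4 × 10^-3)^(1/2) = 8.5 × 10^-6 M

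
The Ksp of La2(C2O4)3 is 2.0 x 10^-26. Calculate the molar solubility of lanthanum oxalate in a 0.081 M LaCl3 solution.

La2(C2O4)3(s) ⇌ 2 La^3+ + 3 C2O4^2-
Ksp = [La^3+]^2[C2O4^2-]^3
Let s be the molar solubility in this solution. [La^3+] = 0.081 + 2s ≈ 0.081, [C2O4^2-] = 3s (Ksp is small, so little additional dissolves).
Ksp ≈ (0.081)^2 × (3s)^3
s = 4.8 × 10^-9 M
Check: 2s = 9.7 × 10^-9 ≪ 0.081, so the approximation is valid.

s = 4.8e-9 M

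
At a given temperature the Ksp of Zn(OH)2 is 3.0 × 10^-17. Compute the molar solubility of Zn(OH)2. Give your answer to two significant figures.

s = 2.0 × 10^-6 M

Zn(OH)2(s) ⇌ Zn^2+(aq) + 2 OH^-(aq)
Ksp = [Zn^2+][OH^-]^2
For each mole of Zn(OH)2 that dissolves: [Zn^2+] = s, [OH^-] = 2s.
So Ksp = s × (2s)^2 = 4s^3
s^3 = 3.0 × 10^-17 / 4, so s = 2.0 × 10^-6 M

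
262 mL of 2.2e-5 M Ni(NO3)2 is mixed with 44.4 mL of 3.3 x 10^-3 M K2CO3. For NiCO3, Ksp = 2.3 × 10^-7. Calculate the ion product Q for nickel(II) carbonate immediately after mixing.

9.0 × 10^-9

Total volume = 262 + 44.4 = 306.4 mL.
[Ni^2+] = 2.2 x 10^-5 × (262/306.4) = 1.88 x 10^-5 M
[CO3^2-] = 3.3 × 10^-3 × (44.4/306.4) = 4.78 x 10^-4 M
NiCO3(s) ⇌ Ni^2+ + CO3^2-, so Q = [Ni^2+][CO3^2-]
Q = (1.88 × 10^-5)(4.78 × 10^-4) = 9.0 × 10^-9
Q < Ksp, so no precipitate of NiCO3 forms.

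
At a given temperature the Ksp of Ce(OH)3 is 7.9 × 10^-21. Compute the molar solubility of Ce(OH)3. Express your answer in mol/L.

Ce(OH)3(s) ⇌ Ce^3+ + 3 OH^-
Ksp = [Ce^3+][OH^-]^3
For each mole of Ce(OH)3 that dissolves: [Ce^3+] = s, [OH^-] = 3s.
Ksp = s(3s)^3 = 27s^4
s = (7.9 × 10^-21 / 27)^(1/4) = 4.1 × 10^-6 M

s = 4.1e-6 M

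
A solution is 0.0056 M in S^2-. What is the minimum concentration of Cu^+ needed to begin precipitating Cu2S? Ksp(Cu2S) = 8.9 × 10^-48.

4.0 x 10^-23 M

Cu2S(s) ⇌ 2 Cu^+(aq) + S^2-(aq)
Ksp = [Cu^+]^2[S^2-]
Precipitation begins when Q = Ksp. With [S^2-] = 0.0056 M:
8.9 × 10^-48 = (0.0056) × [Cu^+]^2
[Cu^+] = (8.9 × 10^-48 / 5.6 × 10^-3)^(1/2) = 4.0 × 10^-23 M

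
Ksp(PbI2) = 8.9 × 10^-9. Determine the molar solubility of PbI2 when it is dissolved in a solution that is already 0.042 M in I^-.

PbI2(s) ⇌ Pb^2+ + 2 I^-
Ksp = [Pb^2+][I^-]^2
Let s = moles of PbI2 that dissolve per litre. [Pb^2+] = s, [I^-] = 0.042 + 2s ≈ 0.042 (common-ion effect: I^- is already 0.042 M).
Ksp ≈ s × (0.042)^2
s = 5.0 × 10^-6 M
Check: 2s = 1.0 × 10^-5 ≪ 0.042, so the approximation is valid.

s ≈ 5.0 x 10^-6 M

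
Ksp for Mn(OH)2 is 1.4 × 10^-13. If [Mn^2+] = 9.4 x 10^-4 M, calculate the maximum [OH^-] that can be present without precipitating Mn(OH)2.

1.2 x 10^-5 M

Mn(OH)2(s) ⇌ Mn^2+ + 2 OH^-
Ksp = [Mn^2+][OH^-]^2
Precipitation begins when Q = Ksp. With [Mn^2+] = 9.4 x 10^-4 M:
1.4 × 10^-13 = (9.4 x 10^-4) × [OH^-]^2
[OH^-] = (1.4 × 10^-13 / 9.4 × 10^-4)^(1/2) = 1.2 × 10^-5 M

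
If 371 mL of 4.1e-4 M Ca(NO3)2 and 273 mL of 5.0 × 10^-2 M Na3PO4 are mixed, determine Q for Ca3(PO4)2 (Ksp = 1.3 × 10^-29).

Total volume = 371 + 273 = 644 mL.
[Ca^2+] = 4.1 × 10^-4 × (371/644) = 2.36 × 10^-4 M
[PO4^3-] = 5.0 x 10^-2 × (273/644) = 2.12 × 10^-2 M
Ca3(PO4)2(s) <=> 3 Ca^2+ + 2 PO4^3-, so Q = [Ca^2+]^3[PO4^3-]^2
Q = (2.36 × 10^-4)^3(2.12 × 10^-2)^2 = 5.9 × 10^-15
Q > Ksp, so Ca3(PO4)2 will precipitate.

Q ≈ 5.9e-15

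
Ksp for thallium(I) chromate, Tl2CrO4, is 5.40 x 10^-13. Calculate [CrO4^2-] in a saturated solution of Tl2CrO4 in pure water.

[CrO4^2-] ≈ 5.13 × 10^-5 M

Tl2CrO4(s) ⇌ 2 Tl^+(aq) + CrO4^2-(aq)
Ksp = [Tl^+]^2[CrO4^2-]
If s mol/L of Tl2CrO4 dissolves, [Tl^+] = 2s and [CrO4^2-] = s.
So Ksp = (2s)^2 × s = 4s^3
s = (5.40 x 10^-13 / 4)^(1/3) = 5.130 × 10^-5 M
[CrO4^2-] = s = 5.13 × 10^-5 M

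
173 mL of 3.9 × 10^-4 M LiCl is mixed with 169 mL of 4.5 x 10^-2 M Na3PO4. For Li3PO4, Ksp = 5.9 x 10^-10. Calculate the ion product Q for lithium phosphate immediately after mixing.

Q ≈ 1.7e-13

Total volume = 173 + 169 = 342 mL.
[Li^+] = 3.9 × 10^-4 × (173/342) = 1.97 × 10^-4 M
[PO4^3-] = 4.5 × 10^-2 × (169/342) = 2.22 × 10^-2 M
Li3PO4(s) <=> 3 Li^+(aq) + PO4^3-(aq), so Q = [Li^+]^3[PO4^3-]
Q = (1.97 × 10^-4)^3(2.22 × 10^-2) = 1.7 × 10^-13
Q < Ksp, so no precipitate of Li3PO4 forms.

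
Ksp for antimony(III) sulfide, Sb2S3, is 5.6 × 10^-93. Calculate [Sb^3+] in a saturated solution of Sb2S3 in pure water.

Sb2S3(s) ⇌ 2 Sb^3+ + 3 S^2-
Ksp = [Sb^3+]^2[S^2-]^3
If s mol/L of Sb2S3 dissolves, [Sb^3+] = 2s and [S^2-] = 3s.
Substituting: Ksp = (2s)^2(3s)^3 = 108s^5
s^5 = 5.6 × 10^-93 / 108, so s = 1.39 × 10^-19 M
[Sb^3+] = 2s = 2.8 × 10^-19 M

[Sb^3+] = 2.8 × 10^-19 M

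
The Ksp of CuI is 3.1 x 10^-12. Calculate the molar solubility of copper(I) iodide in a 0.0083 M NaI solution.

s ≈ 3.7 × 10^-10 M

CuI(s) <=> Cu^+ + I^-
Ksp = [Cu^+][I^-]
Let s = moles of CuI that dissolve per litre. [Cu^+] = s, [I^-] = 0.0083 + s ≈ 0.0083 (Ksp is small, so little additional dissolves).
Ksp ≈ s × 0.0083
s = 3.7 × 10^-10 M
Check: s = 3.7 x 10^-10 ≪ 0.0083, so the approximation is valid.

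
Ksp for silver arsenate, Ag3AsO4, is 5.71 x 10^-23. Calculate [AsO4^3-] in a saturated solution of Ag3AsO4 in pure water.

Ag3AsO4(s) ⇌ 3 Ag^+(aq) + AsO4^3-(aq)
Ksp = [Ag^+]^3[AsO4^3-]
With molar solubility s: [Ag^+] = 3s, [AsO4^3-] = s.
Substituting: Ksp = (3s)^3s = 27s^4
s = (5.71 x 10^-23 / 27)^(1/4) = 1.206 × 10^-6 M
[AsO4^3-] = s = 1.21 × 10^-6 M

[AsO4^3-] = 1.21e-6 M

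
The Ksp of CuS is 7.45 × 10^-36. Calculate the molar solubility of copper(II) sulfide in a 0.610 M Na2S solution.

1.22 × 10^-35 M

CuS(s) ⇌ Cu^2+ + S^2-
Ksp = [Cu^2+][S^2-]
If s mol/L dissolves here, [Cu^2+] = s, [S^2-] = 0.610 + s ≈ 0.610 (Ksp is small, so little additional dissolves).
Ksp ≈ s × 0.610
s = 1.22 × 10^-35 M
Check: s = 1.2 × 10^-35 ≪ 0.610, so the approximation is valid.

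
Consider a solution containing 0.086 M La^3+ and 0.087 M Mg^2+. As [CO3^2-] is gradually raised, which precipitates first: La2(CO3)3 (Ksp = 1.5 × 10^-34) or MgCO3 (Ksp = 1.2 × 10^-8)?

La2(CO3)3

Each salt begins to precipitate when Q = Ksp, i.e. when [CO3^2-] reaches its threshold.
For La2(CO3)3: 1.5 × 10^-34 = (0.086)^2 × [CO3^2-]^3  ⇒  [CO3^2-] = 2.7 x 10^-11 M.
For MgCO3: 1.2 × 10^-8 = 0.087 × [CO3^2-]  ⇒  [CO3^2-] = 1.4 x 10^-7 M.
The salt with the lower threshold [CO3^2-] precipitates first: La2(CO3)3.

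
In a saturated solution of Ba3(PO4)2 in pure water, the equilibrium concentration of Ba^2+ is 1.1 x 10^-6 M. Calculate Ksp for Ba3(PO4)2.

Ba3(PO4)2(s) ⇌ 3 Ba^2+ + 2 PO4^3-
Stoichiometry gives [PO4^3-] = (2/3)[Ba^2+] = 7.33 × 10^-7 M.
Ksp = [Ba^2+]^3[PO4^3-]^2
Ksp = (1.1 × 10^-6)^3 × (7.33 × 10^-7)^2 = 7.2 × 10^-31

Ksp ≈ 7.2e-31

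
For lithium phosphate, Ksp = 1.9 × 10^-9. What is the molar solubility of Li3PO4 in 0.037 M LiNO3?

s = 3.8e-5 M

Li3PO4(s) ⇌ 3 Li^+(aq) + PO4^3-(aq)
Ksp = [Li^+]^3[PO4^3-]
Let s = moles of Li3PO4 that dissolve per litre. [Li^+] = 0.037 + 3s ≈ 0.037, [PO4^3-] = s (since Li^+ from LiNO3 dominates).
Ksp ≈ (0.037)^3 × s
s = 3.8 × 10^-5 M
Check: 3s = 1.1 x 10^-4 ≪ 0.037, so the approximation is valid.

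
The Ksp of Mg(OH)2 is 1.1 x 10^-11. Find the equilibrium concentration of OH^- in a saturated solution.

Mg(OH)2(s) ⇌ Mg^2+ + 2 OH^-
Ksp = [Mg^2+][OH^-]^2
Let s = molar solubility. Then [Mg^2+] = s and [OH^-] = 2s.
So Ksp = s × (2s)^2 = 4s^3
s^3 = 1.1 x 10^-11 / 4, so s = 1.40 × 10^-4 M
[OH^-] = 2s = 2.8 × 10^-4 M

[OH^-] ≈ 2.8 × 10^-4 M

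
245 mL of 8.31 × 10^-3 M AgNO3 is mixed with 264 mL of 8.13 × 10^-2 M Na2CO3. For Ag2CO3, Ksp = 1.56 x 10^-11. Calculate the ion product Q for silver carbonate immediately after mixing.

Total volume = 245 + 264 = 509 mL.
[Ag^+] = 8.31 × 10^-3 × (245/509) = 4.000 × 10^-3 M
[CO3^2-] = 8.13 × 10^-2 × (264/509) = 4.217 × 10^-2 M
Ag2CO3(s) ⇌ 2 Ag^+(aq) + CO3^2-(aq), so Q = [Ag^+]^2[CO3^2-]
Q = (4.000 × 10^-3)^2(4.217 × 10^-2) = 6.75 × 10^-7
Q > Ksp, so Ag2CO3 will precipitate.

6.75 × 10^-7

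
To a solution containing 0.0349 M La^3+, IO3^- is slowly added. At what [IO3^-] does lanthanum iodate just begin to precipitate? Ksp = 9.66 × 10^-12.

La(IO3)3(s) ⇌ La^3+ + 3 IO3^-
Ksp = [La^3+][IO3^-]^3
Precipitation begins when Q = Ksp. With [La^3+] = 0.0349 M:
9.66 × 10^-12 = (0.0349) × [IO3^-]^3
[IO3^-] = (9.66 × 10^-12 / 3.49 × 10^-2)^(1/3) = 6.52 × 10^-4 M

6.52 × 10^-4 M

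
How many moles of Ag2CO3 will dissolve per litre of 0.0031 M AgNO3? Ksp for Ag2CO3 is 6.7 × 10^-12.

Ag2CO3(s) <=> 2 Ag^+ + CO3^2-
Ksp = [Ag^+]^2[CO3^2-]
Let s = moles of Ag2CO3 that dissolve per litre. [Ag^+] = 0.0031 + 2s ≈ 0.0031, [CO3^2-] = s (Ksp is small, so little additional dissolves).
Ksp ≈ (0.0031)^2 × s
s = 7.0 x 10^-7 M
Check: 2s = 1.4 × 10^-6 ≪ 0.0031, so the approximation is valid.

s = 7.0 × 10^-7 M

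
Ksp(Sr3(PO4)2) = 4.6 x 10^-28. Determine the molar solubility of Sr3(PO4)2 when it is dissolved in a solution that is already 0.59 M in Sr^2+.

2.4e-14 M

Sr3(PO4)2(s) ⇌ 3 Sr^2+ + 2 PO4^3-
Ksp = [Sr^2+]^3[PO4^3-]^2
If s mol/L dissolves here, [Sr^2+] = 0.59 + 3s ≈ 0.59, [PO4^3-] = 2s (common-ion effect: Sr^2+ is already 0.59 M).
Ksp ≈ (0.59)^3 × (2s)^2
s = 2.4 x 10^-14 M
Check: 3s = 7.1 × 10^-14 ≪ 0.59, so the approximation is valid.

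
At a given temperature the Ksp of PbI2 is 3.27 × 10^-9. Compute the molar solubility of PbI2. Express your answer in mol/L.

s ≈ 9.35e-4 M

PbI2(s) ⇌ Pb^2+(aq) + 2 I^-(aq)
Ksp = [Pb^2+][I^-]^2
If s mol/L of PbI2 dissolves, [Pb^2+] = s and [I^-] = 2s.
Substituting: Ksp = s(2s)^2 = 4s^3
s = (3.27 × 10^-9 / 4)^(1/3) = 9.35 × 10^-4 M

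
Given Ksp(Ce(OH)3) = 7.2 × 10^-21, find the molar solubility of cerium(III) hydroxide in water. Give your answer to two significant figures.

4.0 × 10^-6 M

Ce(OH)3(s) ⇌ Ce^3+ + 3 OH^-
Ksp = [Ce^3+][OH^-]^3
If s mol/L of Ce(OH)3 dissolves, [Ce^3+] = s and [OH^-] = 3s.
Ksp = s(3s)^3 = 27s^4
Solving, s = (7.2 × 10^-21/27)^(1/4) = 4.0 × 10^-6 M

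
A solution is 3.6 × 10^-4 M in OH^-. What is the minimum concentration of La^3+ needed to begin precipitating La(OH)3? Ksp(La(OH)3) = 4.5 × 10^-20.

La(OH)3(s) <=> La^3+(aq) + 3 OH^-(aq)
Ksp = [La^3+][OH^-]^3
Precipitation begins when Q = Ksp. With [OH^-] = 3.6 × 10^-4 M:
4.5 × 10^-20 = (3.6 × 10^-4)^3 × [La^3+]
[La^3+] = (4.5 × 10^-20 / 4.67 x 10^-11) = 9.6 × 10^-10 M

9.6e-10 M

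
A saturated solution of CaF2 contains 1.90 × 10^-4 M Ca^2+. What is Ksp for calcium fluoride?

2.74e-11

CaF2(s) <=> Ca^2+(aq) + 2 F^-(aq)
Stoichiometry gives [F^-] = (2/1)[Ca^2+] = 3.800 × 10^-4 M.
Ksp = [Ca^2+][F^-]^2
Ksp = 1.90 x 10^-4 × (3.800 × 10^-4)^2 = 2.74 × 10^-11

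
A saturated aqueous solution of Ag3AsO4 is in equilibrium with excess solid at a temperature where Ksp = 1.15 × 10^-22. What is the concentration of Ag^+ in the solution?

[Ag^+] = 4.31 × 10^-6 M

Ag3AsO4(s) <=> 3 Ag^+ + AsO4^3-
Ksp = [Ag^+]^3[AsO4^3-]
Let s = molar solubility. Then [Ag^+] = 3s and [AsO4^3-] = s.
Ksp = (3s)^3s = 27s^4
s = (1.15 × 10^-22 / 27)^(1/4) = 1.437 x 10^-6 M
[Ag^+] = 3s = 4.31 × 10^-6 M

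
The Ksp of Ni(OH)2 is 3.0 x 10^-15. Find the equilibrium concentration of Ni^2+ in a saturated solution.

Ni(OH)2(s) ⇌ Ni^2+(aq) + 2 OH^-(aq)
Ksp = [Ni^2+][OH^-]^2
If s mol/L of Ni(OH)2 dissolves, [Ni^2+] = s and [OH^-] = 2s.
Substituting: Ksp = s(2s)^2 = 4s^3
s = (3.0 x 10^-15 / 4)^(1/3) = 9.09 x 10^-6 M
[Ni^2+] = s = 9.1 × 10^-6 M

[Ni^2+] = 9.1 × 10^-6 M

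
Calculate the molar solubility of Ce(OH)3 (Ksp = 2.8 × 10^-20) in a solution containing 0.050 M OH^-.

s ≈ 2.2 x 10^-16 M

Ce(OH)3(s) ⇌ Ce^3+(aq) + 3 OH^-(aq)
Ksp = [Ce^3+][OH^-]^3
Let s = moles of Ce(OH)3 that dissolve per litre. [Ce^3+] = s, [OH^-] = 0.050 + 3s ≈ 0.050 (since the OH^- already present dominates).
Ksp ≈ s × (0.050)^3
s = 2.2 × 10^-16 M
Check: 3s = 6.7 × 10^-16 ≪ 0.050, so the approximation is valid.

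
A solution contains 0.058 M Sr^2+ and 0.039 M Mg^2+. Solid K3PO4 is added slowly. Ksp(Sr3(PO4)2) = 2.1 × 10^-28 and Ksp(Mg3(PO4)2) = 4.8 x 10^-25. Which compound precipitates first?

Sr3(PO4)2

Precipitation of each salt starts when its ion product equals its Ksp.
For Sr3(PO4)2: 2.1 × 10^-28 = (0.058)^3 × [PO4^3-]^2  ⇒  [PO4^3-] = 1.0 × 10^-12 M.
For Mg3(PO4)2: 4.8 x 10^-25 = (0.039)^3 × [PO4^3-]^2  ⇒  [PO4^3-] = 9.0 × 10^-11 M.
The salt with the lower threshold [PO4^3-] precipitates first: Sr3(PO4)2.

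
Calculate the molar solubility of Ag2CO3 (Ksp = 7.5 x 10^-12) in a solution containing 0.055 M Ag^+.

2.5 × 10^-9 M

Ag2CO3(s) <=> 2 Ag^+(aq) + CO3^2-(aq)
Ksp = [Ag^+]^2[CO3^2-]
Let s be the molar solubility in this solution. [Ag^+] = 0.055 + 2s ≈ 0.055, [CO3^2-] = s (since the Ag^+ already present dominates).
Ksp ≈ (0.055)^2 × s
s = 2.5 x 10^-9 M
Check: 2s = 5.0 x 10^-9 ≪ 0.055, so the approximation is valid.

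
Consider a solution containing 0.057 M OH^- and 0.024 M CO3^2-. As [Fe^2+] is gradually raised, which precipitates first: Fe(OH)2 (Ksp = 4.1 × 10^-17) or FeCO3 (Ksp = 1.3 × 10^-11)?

Precipitation of each salt starts when its ion product equals its Ksp.
For Fe(OH)2: 4.1 × 10^-17 = (0.057)^2 × [Fe^2+]  ⇒  [Fe^2+] = 1.3 × 10^-14 M.
For FeCO3: 1.3 × 10^-11 = 0.024 × [Fe^2+]  ⇒  [Fe^2+] = 5.4 × 10^-10 M.
The salt with the lower threshold [Fe^2+] precipitates first: Fe(OH)2.

Fe(OH)2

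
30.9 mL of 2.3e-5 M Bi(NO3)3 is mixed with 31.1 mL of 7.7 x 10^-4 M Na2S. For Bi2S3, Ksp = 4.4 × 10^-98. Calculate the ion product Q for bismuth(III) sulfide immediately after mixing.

Q ≈ 7.6 × 10^-21

Total volume = 30.9 + 31.1 = 62 mL.
[Bi^3+] = 2.3 × 10^-5 × (30.9/62) = 1.15 × 10^-5 M
[S^2-] = 7.7 x 10^-4 × (31.1/62) = 3.86 × 10^-4 M
Bi2S3(s) ⇌ 2 Bi^3+ + 3 S^2-, so Q = [Bi^3+]^2[S^2-]^3
Q = (1.15 × 10^-5)^2(3.86 x 10^-4)^3 = 7.6 × 10^-21
Q > Ksp, so Bi2S3 will precipitate.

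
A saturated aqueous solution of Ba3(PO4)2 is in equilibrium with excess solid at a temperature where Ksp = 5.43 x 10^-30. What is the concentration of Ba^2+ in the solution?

Ba3(PO4)2(s) ⇌ 3 Ba^2+ + 2 PO4^3-
Ksp = [Ba^2+]^3[PO4^3-]^2
Let s = molar solubility. Then [Ba^2+] = 3s and [PO4^3-] = 2s.
Ksp = (3s)^3(2s)^2 = 108s^5
Solving, s = (5.43 x 10^-30/108)^(1/5) = 5.499 x 10^-7 M
[Ba^2+] = 3s = 1.65 x 10^-6 M

1.65 x 10^-6 M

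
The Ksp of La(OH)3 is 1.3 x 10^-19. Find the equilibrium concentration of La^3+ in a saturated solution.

La(OH)3(s) ⇌ La^3+ + 3 OH^-
Ksp = [La^3+][OH^-]^3
With molar solubility s: [La^3+] = s, [OH^-] = 3s.
Ksp = s(3s)^3 = 27s^4
s = (1.3 x 10^-19 / 27)^(1/4) = 8.33 x 10^-6 M
[La^3+] = s = 8.3 x 10^-6 M

8.3 x 10^-6 M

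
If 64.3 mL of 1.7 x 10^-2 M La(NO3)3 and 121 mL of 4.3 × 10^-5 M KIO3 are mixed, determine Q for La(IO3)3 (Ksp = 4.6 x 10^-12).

Total volume = 64.3 + 121 = 185.3 mL.
[La^3+] = 1.7 x 10^-2 × (64.3/185.3) = 5.90 × 10^-3 M
[IO3^-] = 4.3 × 10^-5 × (121/185.3) = 2.81 × 10^-5 M
La(IO3)3(s) <=> La^3+(aq) + 3 IO3^-(aq), so Q = [La^3+][IO3^-]^3
Q = (5.90 × 10^-3)(2.81 × 10^-5)^3 = 1.3 x 10^-16
Q < Ksp, so no precipitate of La(IO3)3 forms.

Q = 1.3e-16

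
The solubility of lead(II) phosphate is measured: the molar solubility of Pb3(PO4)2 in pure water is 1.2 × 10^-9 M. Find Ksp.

Ksp ≈ 2.7 × 10^-43

Pb3(PO4)2(s) <=> 3 Pb^2+ + 2 PO4^3-
For each mole of Pb3(PO4)2 that dissolves: [Pb^2+] = 3s, [PO4^3-] = 2s.
Ksp = [Pb^2+]^3[PO4^3-]^2
Ksp = (3s)^3(2s)^2 = 108s^5
With s = 1.2 × 10^-9: Ksp = 2.7 × 10^-43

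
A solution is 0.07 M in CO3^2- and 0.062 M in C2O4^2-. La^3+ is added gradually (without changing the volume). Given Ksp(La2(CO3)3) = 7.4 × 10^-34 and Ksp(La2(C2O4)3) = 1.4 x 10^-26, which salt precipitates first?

La2(CO3)3

Each salt begins to precipitate when Q = Ksp, i.e. when [La^3+] reaches its threshold.
For La2(CO3)3: 7.4 × 10^-34 = (0.07)^3 × [La^3+]^2  ⇒  [La^3+] = 1.5 × 10^-15 M.
For La2(C2O4)3: 1.4 x 10^-26 = (0.062)^3 × [La^3+]^2  ⇒  [La^3+] = 7.7 × 10^-12 M.
The salt with the lower threshold [La^3+] precipitates first: La2(CO3)3.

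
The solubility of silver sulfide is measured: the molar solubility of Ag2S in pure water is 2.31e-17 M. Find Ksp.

Ag2S(s) ⇌ 2 Ag^+(aq) + S^2-(aq)
If s mol/L of Ag2S dissolves, [Ag^+] = 2s and [S^2-] = s.
Ksp = [Ag^+]^2[S^2-]
Substituting: Ksp = (2s)^2s = 4s^3
Ksp = 4 × (2.31 × 10^-17)^3 = 4.93 x 10^-50

Ksp ≈ 4.93 × 10^-50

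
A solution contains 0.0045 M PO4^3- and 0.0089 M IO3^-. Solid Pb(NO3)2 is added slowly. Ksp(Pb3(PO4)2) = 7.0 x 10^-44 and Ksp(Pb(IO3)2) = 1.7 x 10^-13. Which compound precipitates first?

Pb3(PO4)2

Each salt begins to precipitate when Q = Ksp, i.e. when [Pb^2+] reaches its threshold.
For Pb3(PO4)2: 7.0 x 10^-44 = (0.0045)^2 × [Pb^2+]^3  ⇒  [Pb^2+] = 1.5 x 10^-13 M.
For Pb(IO3)2: 1.7 x 10^-13 = (0.0089)^2 × [Pb^2+]  ⇒  [Pb^2+] = 2.1 × 10^-9 M.
The salt with the lower threshold [Pb^2+] precipitates first: Pb3(PO4)2.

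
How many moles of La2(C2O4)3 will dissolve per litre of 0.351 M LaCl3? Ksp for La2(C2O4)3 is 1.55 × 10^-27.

La2(C2O4)3(s) <=> 2 La^3+ + 3 C2O4^2-
Ksp = [La^3+]^2[C2O4^2-]^3
Let s be the molar solubility in this solution. [La^3+] = 0.351 + 2s ≈ 0.351, [C2O4^2-] = 3s (common-ion effect: La^3+ is already 0.351 M).
Ksp ≈ (0.351)^2 × (3s)^3
s = 7.75 x 10^-10 M
Check: 2s = 1.6 x 10^-9 ≪ 0.351, so the approximation is valid.

s ≈ 7.75 × 10^-10 M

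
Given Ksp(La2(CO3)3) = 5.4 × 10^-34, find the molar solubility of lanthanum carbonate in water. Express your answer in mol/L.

La2(CO3)3(s) <=> 2 La^3+(aq) + 3 CO3^2-(aq)
Ksp = [La^3+]^2[CO3^2-]^3
For each mole of La2(CO3)3 that dissolves: [La^3+] = 2s, [CO3^2-] = 3s.
Substituting: Ksp = (2s)^2(3s)^3 = 108s^5
s = (5.4 × 10^-34 / 108)^(1/5) = 8.7 x 10^-8 M

s ≈ 8.7 x 10^-8 M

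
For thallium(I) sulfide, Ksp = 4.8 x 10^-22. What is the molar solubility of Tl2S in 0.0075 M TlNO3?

8.5e-18 M

Tl2S(s) <=> 2 Tl^+ + S^2-
Ksp = [Tl^+]^2[S^2-]
Let s = moles of Tl2S that dissolve per litre. [Tl^+] = 0.0075 + 2s ≈ 0.0075, [S^2-] = s (common-ion effect: Tl^+ is already 0.0075 M).
Ksp ≈ (0.0075)^2 × s
s = 8.5 × 10^-18 M
Check: 2s = 1.7 × 10^-17 ≪ 0.0075, so the approximation is valid.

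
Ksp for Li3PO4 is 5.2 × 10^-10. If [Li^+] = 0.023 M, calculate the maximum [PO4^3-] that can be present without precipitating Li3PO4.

Li3PO4(s) <=> 3 Li^+ + PO4^3-
Ksp = [Li^+]^3[PO4^3-]
Precipitation begins when Q = Ksp. With [Li^+] = 0.023 M:
5.2 × 10^-10 = (0.023)^3 × [PO4^3-]
[PO4^3-] = (5.2 × 10^-10 / 1.22 x 10^-5) = 4.3 x 10^-5 M

4.3 x 10^-5 M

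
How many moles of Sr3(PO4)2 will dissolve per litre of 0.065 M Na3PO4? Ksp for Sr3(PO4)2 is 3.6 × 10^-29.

Sr3(PO4)2(s) ⇌ 3 Sr^2+(aq) + 2 PO4^3-(aq)
Ksp = [Sr^2+]^3[PO4^3-]^2
Let s = moles of Sr3(PO4)2 that dissolve per litre. [Sr^2+] = 3s, [PO4^3-] = 0.065 + 2s ≈ 0.065 (common-ion effect: PO4^3- is already 0.065 M).
Ksp ≈ (3s)^3 × (0.065)^2
s = 6.8 × 10^-10 M
Check: 2s = 1.4 x 10^-9 ≪ 0.065, so the approximation is valid.

6.8 × 10^-10 M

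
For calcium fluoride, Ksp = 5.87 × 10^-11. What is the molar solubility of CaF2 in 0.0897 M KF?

CaF2(s) ⇌ Ca^2+(aq) + 2 F^-(aq)
Ksp = [Ca^2+][F^-]^2
Let s be the molar solubility in this solution. [Ca^2+] = s, [F^-] = 0.0897 + 2s ≈ 0.0897 (common-ion effect: F^- is already 0.0897 M).
Ksp ≈ s × (0.0897)^2
s = 7.30 × 10^-9 M
Check: 2s = 1.5 x 10^-8 ≪ 0.0897, so the approximation is valid.

s = 7.30 x 10^-9 M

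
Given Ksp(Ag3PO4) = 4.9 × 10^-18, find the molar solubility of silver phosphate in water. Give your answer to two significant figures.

s ≈ 2.1 x 10^-5 M

Ag3PO4(s) ⇌ 3 Ag^+ + PO4^3-
Ksp = [Ag^+]^3[PO4^3-]
If s mol/L of Ag3PO4 dissolves, [Ag^+] = 3s and [PO4^3-] = s.
Substituting: Ksp = (3s)^3s = 27s^4
s^4 = 4.9 × 10^-18 / 27, so s = 2.1 × 10^-5 M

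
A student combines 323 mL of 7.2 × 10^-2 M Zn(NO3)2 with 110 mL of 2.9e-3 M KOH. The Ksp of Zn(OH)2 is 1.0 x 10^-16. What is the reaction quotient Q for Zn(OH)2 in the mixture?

Q = 2.9e-8

Total volume = 323 + 110 = 433 mL.
[Zn^2+] = 7.2 × 10^-2 × (323/433) = 5.37 × 10^-2 M
[OH^-] = 2.9 × 10^-3 × (110/433) = 7.37 x 10^-4 M
Zn(OH)2(s) ⇌ Zn^2+(aq) + 2 OH^-(aq), so Q = [Zn^2+][OH^-]^2
Q = (5.37 × 10^-2)(7.37 x 10^-4)^2 = 2.9 x 10^-8
Q > Ksp, so Zn(OH)2 will precipitate.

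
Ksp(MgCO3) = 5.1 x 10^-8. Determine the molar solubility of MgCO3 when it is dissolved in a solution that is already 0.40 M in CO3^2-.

1.3 x 10^-7 M

MgCO3(s) <=> Mg^2+(aq) + CO3^2-(aq)
Ksp = [Mg^2+][CO3^2-]
Let s be the molar solubility in this solution. [Mg^2+] = s, [CO3^2-] = 0.40 + s ≈ 0.40 (Ksp is small, so little additional dissolves).
Ksp ≈ s × 0.40
s = 1.3 × 10^-7 M
Check: s = 1.3 × 10^-7 ≪ 0.40, so the approximation is valid.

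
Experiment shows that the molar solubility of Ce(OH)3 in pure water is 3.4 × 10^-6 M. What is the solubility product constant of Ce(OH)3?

Ksp ≈ 3.6 × 10^-21

Ce(OH)3(s) <=> Ce^3+ + 3 OH^-
For each mole of Ce(OH)3 that dissolves: [Ce^3+] = s, [OH^-] = 3s.
Ksp = [Ce^3+][OH^-]^3
Substituting: Ksp = s(3s)^3 = 27s^4
With s = 3.4 × 10^-6: Ksp = 3.6 x 10^-21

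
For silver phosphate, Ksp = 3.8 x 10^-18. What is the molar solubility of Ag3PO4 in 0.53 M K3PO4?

s ≈ 6.4 x 10^-7 M

Ag3PO4(s) ⇌ 3 Ag^+ + PO4^3-
Ksp = [Ag^+]^3[PO4^3-]
Let s be the molar solubility in this solution. [Ag^+] = 3s, [PO4^3-] = 0.53 + s ≈ 0.53 (common-ion effect: PO4^3- is already 0.53 M).
Ksp ≈ (3s)^3 × 0.53
s = 6.4 x 10^-7 M
Check: s = 6.4 x 10^-7 ≪ 0.53, so the approximation is valid.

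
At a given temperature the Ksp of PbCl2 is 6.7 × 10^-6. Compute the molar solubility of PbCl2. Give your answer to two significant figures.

0.012 M

PbCl2(s) ⇌ Pb^2+ + 2 Cl^-
Ksp = [Pb^2+][Cl^-]^2
If s mol/L of PbCl2 dissolves, [Pb^2+] = s and [Cl^-] = 2s.
Ksp = s(2s)^2 = 4s^3
Solving, s = (6.7 × 10^-6/4)^(1/3) = 1.2 × 10^-2 M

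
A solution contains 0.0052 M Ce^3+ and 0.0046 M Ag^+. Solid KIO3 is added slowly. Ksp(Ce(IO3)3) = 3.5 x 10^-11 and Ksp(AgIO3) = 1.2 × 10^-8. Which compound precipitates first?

Each salt begins to precipitate when Q = Ksp, i.e. when [IO3^-] reaches its threshold.
For Ce(IO3)3: 3.5 x 10^-11 = 0.0052 × [IO3^-]^3  ⇒  [IO3^-] = 1.9 × 10^-3 M.
For AgIO3: 1.2 × 10^-8 = 0.0046 × [IO3^-]  ⇒  [IO3^-] = 2.6 × 10^-6 M.
The salt with the lower threshold [IO3^-] precipitates first: AgIO3.

AgIO3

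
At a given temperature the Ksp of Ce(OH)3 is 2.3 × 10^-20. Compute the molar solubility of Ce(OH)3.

s = 5.4 × 10^-6 M

Ce(OH)3(s) ⇌ Ce^3+(aq) + 3 OH^-(aq)
Ksp = [Ce^3+][OH^-]^3
With molar solubility s: [Ce^3+] = s, [OH^-] = 3s.
Ksp = s(3s)^3 = 27s^4
s = (2.3 × 10^-20 / 27)^(1/4) = 5.4 x 10^-6 M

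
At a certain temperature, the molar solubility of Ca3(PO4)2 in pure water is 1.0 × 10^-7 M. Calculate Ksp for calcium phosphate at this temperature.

Ksp ≈ 1.1 × 10^-33

Ca3(PO4)2(s) ⇌ 3 Ca^2+ + 2 PO4^3-
If s mol/L of Ca3(PO4)2 dissolves, [Ca^2+] = 3s and [PO4^3-] = 2s.
Ksp = [Ca^2+]^3[PO4^3-]^2
So Ksp = (3s)^3 × (2s)^2 = 108s^5
Ksp = 108 × (1.0 × 10^-7)^5 = 1.1 × 10^-33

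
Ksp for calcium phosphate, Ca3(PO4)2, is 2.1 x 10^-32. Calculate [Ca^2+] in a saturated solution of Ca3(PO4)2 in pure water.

[Ca^2+] = 5.4 × 10^-7 M

Ca3(PO4)2(s) ⇌ 3 Ca^2+(aq) + 2 PO4^3-(aq)
Ksp = [Ca^2+]^3[PO4^3-]^2
For each mole of Ca3(PO4)2 that dissolves: [Ca^2+] = 3s, [PO4^3-] = 2s.
Substituting: Ksp = (3s)^3(2s)^2 = 108s^5
s^5 = 2.1 x 10^-32 / 108, so s = 1.81 × 10^-7 M
[Ca^2+] = 3s = 5.4 × 10^-7 M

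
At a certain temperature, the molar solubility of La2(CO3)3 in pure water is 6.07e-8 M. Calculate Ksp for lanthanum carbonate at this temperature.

Ksp ≈ 8.90 x 10^-35

La2(CO3)3(s) ⇌ 2 La^3+(aq) + 3 CO3^2-(aq)
Let s = molar solubility. Then [La^3+] = 2s and [CO3^2-] = 3s.
Ksp = [La^3+]^2[CO3^2-]^3
Ksp = (2s)^2(3s)^3 = 108s^5
With s = 6.07 × 10^-8: Ksp = 8.90 × 10^-35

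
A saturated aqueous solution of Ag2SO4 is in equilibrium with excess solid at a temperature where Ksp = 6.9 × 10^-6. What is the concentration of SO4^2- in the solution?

[SO4^2-] = 1.2 × 10^-2 M

Ag2SO4(s) ⇌ 2 Ag^+ + SO4^2-
Ksp = [Ag^+]^2[SO4^2-]
For each mole of Ag2SO4 that dissolves: [Ag^+] = 2s, [SO4^2-] = s.
Ksp = (2s)^2s = 4s^3
Solving, s = (6.9 × 10^-6/4)^(1/3) = 1.20 × 10^-2 M
[SO4^2-] = s = 1.2 x 10^-2 M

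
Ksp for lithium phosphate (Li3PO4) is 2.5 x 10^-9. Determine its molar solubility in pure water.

3.1 × 10^-3 M

Li3PO4(s) <=> 3 Li^+(aq) + PO4^3-(aq)
Ksp = [Li^+]^3[PO4^3-]
Let s = molar solubility. Then [Li^+] = 3s and [PO4^3-] = s.
Ksp = (3s)^3s = 27s^4
Solving, s = (2.5 x 10^-9/27)^(1/4) = 3.1 x 10^-3 M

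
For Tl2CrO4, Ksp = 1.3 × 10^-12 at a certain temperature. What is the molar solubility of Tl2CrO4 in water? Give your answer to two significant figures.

Tl2CrO4(s) ⇌ 2 Tl^+(aq) + CrO4^2-(aq)
Ksp = [Tl^+]^2[CrO4^2-]
If s mol/L of Tl2CrO4 dissolves, [Tl^+] = 2s and [CrO4^2-] = s.
So Ksp = (2s)^2 × s = 4s^3
s^3 = 1.3 × 10^-12 / 4, so s = 6.9 × 10^-5 M

s = 6.9e-5 M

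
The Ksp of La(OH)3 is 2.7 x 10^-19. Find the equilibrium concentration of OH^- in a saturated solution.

La(OH)3(s) ⇌ La^3+(aq) + 3 OH^-(aq)
Ksp = [La^3+][OH^-]^3
For each mole of La(OH)3 that dissolves: [La^3+] = s, [OH^-] = 3s.
Ksp = s(3s)^3 = 27s^4
s^4 = 2.7 x 10^-19 / 27, so s = 1.00 x 10^-5 M
[OH^-] = 3s = 3.0 × 10^-5 M

[OH^-] = 3.0 x 10^-5 M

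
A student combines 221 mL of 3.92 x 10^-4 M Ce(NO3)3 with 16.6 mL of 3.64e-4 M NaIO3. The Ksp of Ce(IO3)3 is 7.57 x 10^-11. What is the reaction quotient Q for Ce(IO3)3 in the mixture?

Total volume = 221 + 16.6 = 237.6 mL.
[Ce^3+] = 3.92 × 10^-4 × (221/237.6) = 3.646 x 10^-4 M
[IO3^-] = 3.64 × 10^-4 × (16.6/237.6) = 2.543 × 10^-5 M
Ce(IO3)3(s) ⇌ Ce^3+(aq) + 3 IO3^-(aq), so Q = [Ce^3+][IO3^-]^3
Q = (3.646 × 10^-4)(2.543 x 10^-5)^3 = 6.00 x 10^-18
Q < Ksp, so no precipitate of Ce(IO3)3 forms.

6.00 x 10^-18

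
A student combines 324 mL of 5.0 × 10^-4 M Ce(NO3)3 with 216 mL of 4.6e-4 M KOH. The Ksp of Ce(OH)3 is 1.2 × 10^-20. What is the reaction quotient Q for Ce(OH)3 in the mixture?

Total volume = 324 + 216 = 540 mL.
[Ce^3+] = 5.0 × 10^-4 × (324/540) = 3.00 × 10^-4 M
[OH^-] = 4.6 x 10^-4 × (216/540) = 1.84 × 10^-4 M
Ce(OH)3(s) ⇌ Ce^3+(aq) + 3 OH^-(aq), so Q = [Ce^3+][OH^-]^3
Q = (3.00 × 10^-4)(1.84 × 10^-4)^3 = 1.9 × 10^-15
Q > Ksp, so Ce(OH)3 will precipitate.

Q ≈ 1.9 × 10^-15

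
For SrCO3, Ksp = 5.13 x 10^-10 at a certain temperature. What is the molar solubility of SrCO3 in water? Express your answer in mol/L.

SrCO3(s) <=> Sr^2+(aq) + CO3^2-(aq)
Ksp = [Sr^2+][CO3^2-]
For each mole of SrCO3 that dissolves: [Sr^2+] = s, [CO3^2-] = s.
Ksp = s^2
s = (5.13 x 10^-10)^(1/2) = 2.26 × 10^-5 M

s = 2.26 × 10^-5 M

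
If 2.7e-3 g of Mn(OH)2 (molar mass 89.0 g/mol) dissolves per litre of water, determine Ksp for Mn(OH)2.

Molar solubility s = (2.7 x 10^-3 g/L) / (89.0 g/mol) = 3.03 x 10^-5 M.
Mn(OH)2(s) <=> Mn^2+(aq) + 2 OH^-(aq)
Let s = molar solubility. Then [Mn^2+] = s and [OH^-] = 2s.
Ksp = [Mn^2+][OH^-]^2
So Ksp = s × (2s)^2 = 4s^3
Ksp = 4 × (3.03 × 10^-5)^3 = 1.1 x 10^-13

Ksp = 1.1e-13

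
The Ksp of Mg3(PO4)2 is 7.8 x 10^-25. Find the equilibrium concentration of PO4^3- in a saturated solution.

[PO4^3-] ≈ 1.2 × 10^-5 M

Mg3(PO4)2(s) ⇌ 3 Mg^2+(aq) + 2 PO4^3-(aq)
Ksp = [Mg^2+]^3[PO4^3-]^2
For each mole of Mg3(PO4)2 that dissolves: [Mg^2+] = 3s, [PO4^3-] = 2s.
Ksp = (3s)^3(2s)^2 = 108s^5
s = (7.8 x 10^-25 / 108)^(1/5) = 5.91 × 10^-6 M
[PO4^3-] = 2s = 1.2 × 10^-5 M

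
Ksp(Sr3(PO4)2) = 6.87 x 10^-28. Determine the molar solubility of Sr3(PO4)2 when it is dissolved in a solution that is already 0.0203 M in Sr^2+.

Sr3(PO4)2(s) ⇌ 3 Sr^2+(aq) + 2 PO4^3-(aq)
Ksp = [Sr^2+]^3[PO4^3-]^2
If s mol/L dissolves here, [Sr^2+] = 0.0203 + 3s ≈ 0.0203, [PO4^3-] = 2s (common-ion effect: Sr^2+ is already 0.0203 M).
Ksp ≈ (0.0203)^3 × (2s)^2
s = 4.53 x 10^-12 M
Check: 3s = 1.4 × 10^-11 ≪ 0.0203, so the approximation is valid.

s = 4.53 × 10^-12 M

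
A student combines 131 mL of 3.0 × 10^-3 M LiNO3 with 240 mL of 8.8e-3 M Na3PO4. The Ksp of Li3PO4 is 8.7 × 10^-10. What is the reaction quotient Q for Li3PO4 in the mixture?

Total volume = 131 + 240 = 371 mL.
[Li^+] = 3.0 x 10^-3 × (131/371) = 1.06 × 10^-3 M
[PO4^3-] = 8.8 × 10^-3 × (240/371) = 5.69 x 10^-3 M
Li3PO4(s) <=> 3 Li^+(aq) + PO4^3-(aq), so Q = [Li^+]^3[PO4^3-]
Q = (1.06 × 10^-3)^3(5.69 x 10^-3) = 6.8 x 10^-12
Q < Ksp, so no precipitate of Li3PO4 forms.

6.8 x 10^-12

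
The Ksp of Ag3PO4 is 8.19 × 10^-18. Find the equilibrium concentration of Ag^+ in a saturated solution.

Ag3PO4(s) ⇌ 3 Ag^+ + PO4^3-
Ksp = [Ag^+]^3[PO4^3-]
Let s = molar solubility. Then [Ag^+] = 3s and [PO4^3-] = s.
Ksp = (3s)^3s = 27s^4
s^4 = 8.19 × 10^-18 / 27, so s = 2.347 x 10^-5 M
[Ag^+] = 3s = 7.04 x 10^-5 M

[Ag^+] = 7.04e-5 M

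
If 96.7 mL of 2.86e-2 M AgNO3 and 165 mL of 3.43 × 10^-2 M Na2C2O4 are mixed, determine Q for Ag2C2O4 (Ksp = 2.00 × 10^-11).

Total volume = 96.7 + 165 = 261.7 mL.
[Ag^+] = 2.86 x 10^-2 × (96.7/261.7) = 1.057 × 10^-2 M
[C2O4^2-] = 3.43 x 10^-2 × (165/261.7) = 2.163 x 10^-2 M
Ag2C2O4(s) ⇌ 2 Ag^+ + C2O4^2-, so Q = [Ag^+]^2[C2O4^2-]
Q = (1.057 x 10^-2)^2(2.163 x 10^-2) = 2.42 × 10^-6
Q > Ksp, so Ag2C2O4 will precipitate.

Q = 2.42 x 10^-6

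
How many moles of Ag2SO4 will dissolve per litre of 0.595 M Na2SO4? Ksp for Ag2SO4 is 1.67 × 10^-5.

2.65e-3 M

Ag2SO4(s) ⇌ 2 Ag^+(aq) + SO4^2-(aq)
Ksp = [Ag^+]^2[SO4^2-]
Let s = moles of Ag2SO4 that dissolve per litre. [Ag^+] = 2s, [SO4^2-] = 0.595 + s ≈ 0.595 (common-ion effect: SO4^2- is already 0.595 M).
Ksp ≈ (2s)^2 × 0.595
s = 2.65 × 10^-3 M
Check: s = 2.6 × 10^-3 ≪ 0.595, so the approximation is valid.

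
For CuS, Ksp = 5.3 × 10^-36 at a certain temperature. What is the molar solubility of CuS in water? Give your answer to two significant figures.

2.3e-18 M

CuS(s) <=> Cu^2+ + S^2-
Ksp = [Cu^2+][S^2-]
With molar solubility s: [Cu^2+] = s, [S^2-] = s.
Ksp = s^2
s = (5.3 × 10^-36)^(1/2) = 2.3 × 10^-18 M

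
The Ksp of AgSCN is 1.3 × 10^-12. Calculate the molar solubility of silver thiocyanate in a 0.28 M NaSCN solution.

s ≈ 4.6 x 10^-12 M

AgSCN(s) <=> Ag^+ + SCN^-
Ksp = [Ag^+][SCN^-]
Let s be the molar solubility in this solution. [Ag^+] = s, [SCN^-] = 0.28 + s ≈ 0.28 (Ksp is small, so little additional dissolves).
Ksp ≈ s × 0.28
s = 4.6 × 10^-12 M
Check: s = 4.6 × 10^-12 ≪ 0.28, so the approximation is valid.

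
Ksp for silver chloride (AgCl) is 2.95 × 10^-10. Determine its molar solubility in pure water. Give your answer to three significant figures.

1.72 x 10^-5 M

AgCl(s) <=> Ag^+(aq) + Cl^-(aq)
Ksp = [Ag^+][Cl^-]
With molar solubility s: [Ag^+] = s, [Cl^-] = s.
Ksp = (s)(s) = s^2
s = (2.95 × 10^-10)^(1/2) = 1.72 x 10^-5 M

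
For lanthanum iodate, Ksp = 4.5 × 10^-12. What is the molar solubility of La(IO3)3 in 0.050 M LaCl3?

s ≈ 1.5e-4 M

La(IO3)3(s) ⇌ La^3+(aq) + 3 IO3^-(aq)
Ksp = [La^3+][IO3^-]^3
Let s be the molar solubility in this solution. [La^3+] = 0.050 + s ≈ 0.050, [IO3^-] = 3s (common-ion effect: La^3+ is already 0.050 M).
Ksp ≈ 0.050 × (3s)^3
s = 1.5 × 10^-4 M
Check: s = 1.5 × 10^-4 ≪ 0.050, so the approximation is valid.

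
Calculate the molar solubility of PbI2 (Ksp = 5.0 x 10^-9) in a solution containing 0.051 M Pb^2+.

PbI2(s) ⇌ Pb^2+ + 2 I^-
Ksp = [Pb^2+][I^-]^2
Let s be the molar solubility in this solution. [Pb^2+] = 0.051 + s ≈ 0.051, [I^-] = 2s (since the Pb^2+ already present dominates).
Ksp ≈ 0.051 × (2s)^2
s = 1.6 × 10^-4 M
Check: s = 1.6 x 10^-4 ≪ 0.051, so the approximation is valid.

1.6 × 10^-4 M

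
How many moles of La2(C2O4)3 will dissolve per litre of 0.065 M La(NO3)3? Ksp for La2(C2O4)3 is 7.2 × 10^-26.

La2(C2O4)3(s) ⇌ 2 La^3+(aq) + 3 C2O4^2-(aq)
Ksp = [La^3+]^2[C2O4^2-]^3
Let s = moles of La2(C2O4)3 that dissolve per litre. [La^3+] = 0.065 + 2s ≈ 0.065, [C2O4^2-] = 3s (common-ion effect: La^3+ is already 0.065 M).
Ksp ≈ (0.065)^2 × (3s)^3
s = 8.6 x 10^-9 M
Check: 2s = 1.7 x 10^-8 ≪ 0.065, so the approximation is valid.

s = 8.6 × 10^-9 M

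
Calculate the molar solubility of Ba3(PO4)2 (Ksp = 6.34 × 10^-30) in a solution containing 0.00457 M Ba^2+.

s ≈ 4.08e-12 M

Ba3(PO4)2(s) <=> 3 Ba^2+ + 2 PO4^3-
Ksp = [Ba^2+]^3[PO4^3-]^2
If s mol/L dissolves here, [Ba^2+] = 0.00457 + 3s ≈ 0.00457, [PO4^3-] = 2s (Ksp is small, so little additional dissolves).
Ksp ≈ (0.00457)^3 × (2s)^2
s = 4.08 x 10^-12 M
Check: 3s = 1.2 x 10^-11 ≪ 0.00457, so the approximation is valid.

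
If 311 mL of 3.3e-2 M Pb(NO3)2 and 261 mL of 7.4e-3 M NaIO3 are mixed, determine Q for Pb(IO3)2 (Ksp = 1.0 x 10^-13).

Total volume = 311 + 261 = 572 mL.
[Pb^2+] = 3.3 x 10^-2 × (311/572) = 1.79 x 10^-2 M
[IO3^-] = 7.4 × 10^-3 × (261/572) = 3.38 × 10^-3 M
Pb(IO3)2(s) ⇌ Pb^2+ + 2 IO3^-, so Q = [Pb^2+][IO3^-]^2
Q = (1.79 × 10^-2)(3.38 x 10^-3)^2 = 2.0 × 10^-7
Q > Ksp, so Pb(IO3)2 will precipitate.

2.0e-7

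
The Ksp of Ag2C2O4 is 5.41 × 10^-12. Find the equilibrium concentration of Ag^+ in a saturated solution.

[Ag^+] = 2.21e-4 M

Ag2C2O4(s) ⇌ 2 Ag^+(aq) + C2O4^2-(aq)
Ksp = [Ag^+]^2[C2O4^2-]
With molar solubility s: [Ag^+] = 2s, [C2O4^2-] = s.
Substituting: Ksp = (2s)^2s = 4s^3
s = (5.41 × 10^-12 / 4)^(1/3) = 1.106 × 10^-4 M
[Ag^+] = 2s = 2.21 × 10^-4 M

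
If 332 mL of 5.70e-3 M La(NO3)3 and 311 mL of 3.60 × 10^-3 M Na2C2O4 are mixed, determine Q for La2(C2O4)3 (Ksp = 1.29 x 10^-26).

4.57 × 10^-14

Total volume = 332 + 311 = 643 mL.
[La^3+] = 5.70 × 10^-3 × (332/643) = 2.943 x 10^-3 M
[C2O4^2-] = 3.60 × 10^-3 × (311/643) = 1.741 x 10^-3 M
La2(C2O4)3(s) ⇌ 2 La^3+(aq) + 3 C2O4^2-(aq), so Q = [La^3+]^2[C2O4^2-]^3
Q = (2.943 x 10^-3)^2(1.741 × 10^-3)^3 = 4.57 x 10^-14
Q > Ksp, so La2(C2O4)3 will precipitate.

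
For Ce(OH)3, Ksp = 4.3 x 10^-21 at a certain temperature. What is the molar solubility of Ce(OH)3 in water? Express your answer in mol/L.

s = 3.6 × 10^-6 M

Ce(OH)3(s) ⇌ Ce^3+ + 3 OH^-
Ksp = [Ce^3+][OH^-]^3
Let s = molar solubility. Then [Ce^3+] = s and [OH^-] = 3s.
So Ksp = s × (3s)^3 = 27s^4
s^4 = 4.3 x 10^-21 / 27, so s = 3.6 × 10^-6 M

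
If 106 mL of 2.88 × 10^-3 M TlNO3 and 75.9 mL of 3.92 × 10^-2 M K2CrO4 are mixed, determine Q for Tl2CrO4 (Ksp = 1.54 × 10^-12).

Q = 4.61e-8

Total volume = 106 + 75.9 = 181.9 mL.
[Tl^+] = 2.88 x 10^-3 × (106/181.9) = 1.678 x 10^-3 M
[CrO4^2-] = 3.92 x 10^-2 × (75.9/181.9) = 1.636 × 10^-2 M
Tl2CrO4(s) ⇌ 2 Tl^+(aq) + CrO4^2-(aq), so Q = [Tl^+]^2[CrO4^2-]
Q = (1.678 × 10^-3)^2(1.636 x 10^-2) = 4.61 x 10^-8
Q > Ksp, so Tl2CrO4 will precipitate.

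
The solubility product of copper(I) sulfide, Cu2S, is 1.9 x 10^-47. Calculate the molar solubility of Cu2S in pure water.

Cu2S(s) <=> 2 Cu^+ + S^2-
Ksp = [Cu^+]^2[S^2-]
With molar solubility s: [Cu^+] = 2s, [S^2-] = s.
Ksp = (2s)^2s = 4s^3
s^3 = 1.9 x 10^-47 / 4, so s = 1.7 × 10^-16 M

1.7e-16 M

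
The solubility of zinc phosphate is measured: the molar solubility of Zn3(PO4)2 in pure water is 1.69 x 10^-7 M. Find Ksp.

Zn3(PO4)2(s) <=> 3 Zn^2+(aq) + 2 PO4^3-(aq)
Let s = molar solubility. Then [Zn^2+] = 3s and [PO4^3-] = 2s.
Ksp = [Zn^2+]^3[PO4^3-]^2
Ksp = (3s)^3(2s)^2 = 108s^5
Ksp = 108 × (1.69 × 10^-7)^5 = 1.49 × 10^-32

1.49e-32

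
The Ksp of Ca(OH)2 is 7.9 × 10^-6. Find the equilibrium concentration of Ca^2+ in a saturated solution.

Ca(OH)2(s) <=> Ca^2+(aq) + 2 OH^-(aq)
Ksp = [Ca^2+][OH^-]^2
With molar solubility s: [Ca^2+] = s, [OH^-] = 2s.
Substituting: Ksp = s(2s)^2 = 4s^3
s = (7.9 × 10^-6 / 4)^(1/3) = 1.25 x 10^-2 M
[Ca^2+] = s = 1.3 x 10^-2 M

[Ca^2+] ≈ 1.3 × 10^-2 M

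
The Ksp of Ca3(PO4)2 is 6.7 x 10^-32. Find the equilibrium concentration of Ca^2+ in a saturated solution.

[Ca^2+] ≈ 6.8e-7 M

Ca3(PO4)2(s) ⇌ 3 Ca^2+ + 2 PO4^3-
Ksp = [Ca^2+]^3[PO4^3-]^2
For each mole of Ca3(PO4)2 that dissolves: [Ca^2+] = 3s, [PO4^3-] = 2s.
Ksp = (3s)^3(2s)^2 = 108s^5
Solving, s = (6.7 x 10^-32/108)^(1/5) = 2.28 x 10^-7 M
[Ca^2+] = 3s = 6.8 × 10^-7 M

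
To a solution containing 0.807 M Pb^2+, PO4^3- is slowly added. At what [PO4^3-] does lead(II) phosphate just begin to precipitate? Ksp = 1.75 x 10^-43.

[PO4^3-] ≈ 5.77 × 10^-22 M

Pb3(PO4)2(s) ⇌ 3 Pb^2+(aq) + 2 PO4^3-(aq)
Ksp = [Pb^2+]^3[PO4^3-]^2
Precipitation begins when Q = Ksp. With [Pb^2+] = 0.807 M:
1.75 x 10^-43 = (0.807)^3 × [PO4^3-]^2
[PO4^3-] = (1.75 x 10^-43 / 5.256 x 10^-1)^(1/2) = 5.77 × 10^-22 M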